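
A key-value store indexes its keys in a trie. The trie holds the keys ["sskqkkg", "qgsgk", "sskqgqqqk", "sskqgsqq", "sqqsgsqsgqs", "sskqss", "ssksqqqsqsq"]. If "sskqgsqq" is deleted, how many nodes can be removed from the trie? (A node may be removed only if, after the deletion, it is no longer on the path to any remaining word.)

3

After clearing the end-marker at "sskqgsqq", prune upward until reaching a node still needed by another word.
The suffix "sqq" (3 nodes) is used only by "sskqgsqq"; the node for "sskqg" still has the child "q", so pruning stops there.
Nodes removed: 3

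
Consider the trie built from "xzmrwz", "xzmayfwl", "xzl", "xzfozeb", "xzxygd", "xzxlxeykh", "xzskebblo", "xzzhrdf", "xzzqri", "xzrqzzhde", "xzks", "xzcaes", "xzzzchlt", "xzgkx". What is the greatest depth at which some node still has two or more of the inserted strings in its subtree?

3

Look for the deepest trie node that still has at least two words in its subtree.
"xzmayfwl" and "xzmrwz" agree on "xzm" (3 characters) before diverging; nothing deeper is shared.
Longest shared-prefix length: 3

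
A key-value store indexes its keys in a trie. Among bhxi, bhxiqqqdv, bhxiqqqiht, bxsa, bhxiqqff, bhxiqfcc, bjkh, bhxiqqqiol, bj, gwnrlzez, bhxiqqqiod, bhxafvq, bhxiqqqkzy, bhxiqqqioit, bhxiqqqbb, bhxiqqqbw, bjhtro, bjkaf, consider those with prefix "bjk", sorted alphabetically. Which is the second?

bjkh

Words with prefix "bjk", in lexicographic order: "bjkaf", "bjkh"
Position 2: bjkh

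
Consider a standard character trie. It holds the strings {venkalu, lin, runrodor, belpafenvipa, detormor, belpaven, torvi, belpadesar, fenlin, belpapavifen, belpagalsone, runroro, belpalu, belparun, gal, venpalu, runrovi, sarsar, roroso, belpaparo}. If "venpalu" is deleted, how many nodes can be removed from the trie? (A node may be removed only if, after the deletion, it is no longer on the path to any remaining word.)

4

After clearing the end-marker at "venpalu", prune upward until reaching a node still needed by another word.
The suffix "palu" (4 nodes) is used only by "venpalu"; the node for "ven" still has the child "k", so pruning stops there.
Nodes removed: 4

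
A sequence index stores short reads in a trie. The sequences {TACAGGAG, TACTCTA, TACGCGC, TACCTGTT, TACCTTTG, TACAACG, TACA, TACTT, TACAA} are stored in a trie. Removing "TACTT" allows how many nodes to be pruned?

1

A node on "TACTT"'s path can go only if nothing else ends at it or branches off below it.
The suffix "T" (1 node) is used only by "TACTT"; the node for "TACT" still has the child "C", so pruning stops there.
Nodes removed: 1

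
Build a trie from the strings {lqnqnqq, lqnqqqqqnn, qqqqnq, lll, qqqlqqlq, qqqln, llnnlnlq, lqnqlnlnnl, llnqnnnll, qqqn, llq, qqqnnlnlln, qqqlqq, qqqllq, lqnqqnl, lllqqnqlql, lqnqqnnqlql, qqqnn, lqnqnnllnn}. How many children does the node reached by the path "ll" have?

3

The children of the "ll" node are the distinct next characters among strings starting with "ll".
Distinct next characters after "ll": l, n, q.
That node has 3 child edges.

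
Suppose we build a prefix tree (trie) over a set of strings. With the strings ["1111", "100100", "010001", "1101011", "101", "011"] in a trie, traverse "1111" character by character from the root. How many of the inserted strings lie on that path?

Check each prefix of "1111" against the stored set — each match is an end-marker on the path.
Prefixes of the query that are stored words: "1111"
Count: 1

1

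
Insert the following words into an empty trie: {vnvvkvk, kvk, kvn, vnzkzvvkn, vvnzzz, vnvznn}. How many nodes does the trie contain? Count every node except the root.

Trace insertions, counting only characters that open a new branch:
  "vnvvkvk" → 7 new (v, n, v, v, k, v, k)
  "kvk" → 3 new (k, v, k)
  "kvn" → prefix "kv" already present; 1 new (n)
  "vnzkzvvkn" → prefix "vn" already present; 7 new (z, k, z, v, v, k, n)
  "vvnzzz" → prefix "v" already present; 5 new (v, n, z, z, z)
  "vnvznn" → prefix "vnv" already present; 3 new (z, n, n)
Total nodes = 7 + 3 + 1 + 7 + 5 + 3 = 26

26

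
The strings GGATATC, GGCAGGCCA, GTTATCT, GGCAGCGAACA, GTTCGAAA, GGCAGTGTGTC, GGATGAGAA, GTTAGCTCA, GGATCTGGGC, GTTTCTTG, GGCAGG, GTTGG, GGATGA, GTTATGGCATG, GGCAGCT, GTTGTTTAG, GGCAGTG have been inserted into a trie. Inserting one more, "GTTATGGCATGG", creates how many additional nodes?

Walking "GTTATGGCATGG" from the root, the first 11 characters ("GTTATGGCATG") follow existing edges; "G" is the first miss.
So 12 − 11 = 1 new nodes.

1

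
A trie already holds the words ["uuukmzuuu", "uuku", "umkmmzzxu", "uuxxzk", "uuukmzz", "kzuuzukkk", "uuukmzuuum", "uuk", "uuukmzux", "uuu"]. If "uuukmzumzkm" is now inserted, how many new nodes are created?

Walking "uuukmzumzkm" from the root, the first 7 characters ("uuukmzu") follow existing edges; "m" is the first miss.
New nodes needed: |"uuukmzumzkm"| − 7 = 11 − 7 = 4.

4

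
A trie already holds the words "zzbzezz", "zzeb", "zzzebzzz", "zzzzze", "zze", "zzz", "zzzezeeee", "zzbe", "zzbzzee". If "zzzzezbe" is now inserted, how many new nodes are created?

Walking "zzzzezbe" from the root, the first 4 characters ("zzzz") follow existing edges; "e" is the first miss.
Each of the 4 remaining characters creates one node.

4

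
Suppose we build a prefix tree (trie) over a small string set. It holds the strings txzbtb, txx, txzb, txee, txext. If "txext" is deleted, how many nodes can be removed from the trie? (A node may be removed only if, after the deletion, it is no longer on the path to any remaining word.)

A node on "txext"'s path can go only if nothing else ends at it or branches off below it.
The suffix "xt" (2 nodes) is used only by "txext"; the node for "txe" still has the child "e", so pruning stops there.
Nodes removed: 2

2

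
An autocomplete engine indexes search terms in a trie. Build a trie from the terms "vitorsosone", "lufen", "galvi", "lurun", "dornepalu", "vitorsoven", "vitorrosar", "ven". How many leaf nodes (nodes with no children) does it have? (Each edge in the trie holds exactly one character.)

8

A leaf is a node with no children — equivalently, the end of a word that is not a proper prefix of any other stored word.
Those words: "dornepalu", "galvi", "lufen", "lurun", "ven", "vitorrosar", "vitorsosone", "vitorsoven"
Leaf count: 8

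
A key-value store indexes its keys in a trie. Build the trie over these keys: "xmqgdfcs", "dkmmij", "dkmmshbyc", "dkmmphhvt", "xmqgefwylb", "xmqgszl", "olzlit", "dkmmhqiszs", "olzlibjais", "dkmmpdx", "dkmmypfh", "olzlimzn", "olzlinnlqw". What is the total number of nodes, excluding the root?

64

Count nodes per top-level branch (shared prefixes stored once):
  'd'-branch (dkmmhqiszs, dkmmij, dkmmpdx, dkmmphhvt, dkmmshbyc, dkmmypfh): 28 nodes
  'o'-branch (olzlibjais, olzlimzn, olzlinnlqw, olzlit): 19 nodes
  'x'-branch (xmqgdfcs, xmqgefwylb, xmqgszl): 17 nodes
Sum: 64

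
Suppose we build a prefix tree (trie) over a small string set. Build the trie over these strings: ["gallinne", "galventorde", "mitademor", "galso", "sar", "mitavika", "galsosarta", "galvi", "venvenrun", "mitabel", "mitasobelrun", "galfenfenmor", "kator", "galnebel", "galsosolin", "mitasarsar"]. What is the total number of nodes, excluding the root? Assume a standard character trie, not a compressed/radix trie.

88

Insert word by word; a character creates a node only if that edge doesn't already exist:
  "gallinne" → 8 new (g, a, l, l, i, n, n, e)
  "galventorde" → prefix "gal" already present; 8 new (v, e, n, t, o, r, d, e)
  "mitademor" → 9 new (m, i, t, a, d, e, m, o, r)
  "galso" → prefix "gal" already present; 2 new (s, o)
  "sar" → 3 new (s, a, r)
  "mitavika" → prefix "mita" already present; 4 new (v, i, k, a)
  "galsosarta" → prefix "galso" already present; 5 new (s, a, r, t, a)
  "galvi" → prefix "galv" already present; 1 new (i)
  "venvenrun" → 9 new (v, e, n, v, e, n, r, u, n)
  "mitabel" → prefix "mita" already present; 3 new (b, e, l)
  "mitasobelrun" → prefix "mita" already present; 8 new (s, o, b, e, l, r, u, n)
  "galfenfenmor" → prefix "gal" already present; 9 new (f, e, n, f, e, n, m, o, r)
  "kator" → 5 new (k, a, t, o, r)
  "galnebel" → prefix "gal" already present; 5 new (n, e, b, e, l)
  "galsosolin" → prefix "galsos" already present; 4 new (o, l, i, n)
  "mitasarsar" → prefix "mitas" already present; 5 new (a, r, s, a, r)
Total nodes = 8 + 8 + 9 + 2 + 3 + 4 + 5 + 1 + 9 + 3 + 8 + 9 + 5 + 5 + 4 + 5 = 88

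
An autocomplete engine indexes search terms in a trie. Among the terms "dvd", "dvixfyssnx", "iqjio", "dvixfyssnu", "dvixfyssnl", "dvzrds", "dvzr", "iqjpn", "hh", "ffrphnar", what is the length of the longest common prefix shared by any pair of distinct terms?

Equivalently: take the maximum, over all pairs, of their longest common prefix length.
e.g. "dvixfyssnl" and "dvixfyssnu" share the prefix "dvixfyssn" of length 9; no pair shares a longer one.
Longest shared-prefix length: 9

9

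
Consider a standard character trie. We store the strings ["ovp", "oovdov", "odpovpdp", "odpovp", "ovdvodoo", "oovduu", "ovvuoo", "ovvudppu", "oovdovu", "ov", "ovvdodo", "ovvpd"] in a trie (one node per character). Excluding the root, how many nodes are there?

38

Trace insertions, counting only characters that open a new branch:
  "ovp" → 3 new (o, v, p)
  "oovdov" → prefix "o" already present; 5 new (o, v, d, o, v)
  "odpovpdp" → prefix "o" already present; 7 new (d, p, o, v, p, d, p)
  "odpovp" → prefix "odpovp" already present; 0 new (none)
  "ovdvodoo" → prefix "ov" already present; 6 new (d, v, o, d, o, o)
  "oovduu" → prefix "oovd" already present; 2 new (u, u)
  "ovvuoo" → prefix "ov" already present; 4 new (v, u, o, o)
  "ovvudppu" → prefix "ovvu" already present; 4 new (d, p, p, u)
  "oovdovu" → prefix "oovdov" already present; 1 new (u)
  "ov" → prefix "ov" already present; 0 new (none)
  "ovvdodo" → prefix "ovv" already present; 4 new (d, o, d, o)
  "ovvpd" → prefix "ovv" already present; 2 new (p, d)
Total nodes = 3 + 5 + 7 + 0 + 6 + 2 + 4 + 4 + 1 + 0 + 4 + 2 = 38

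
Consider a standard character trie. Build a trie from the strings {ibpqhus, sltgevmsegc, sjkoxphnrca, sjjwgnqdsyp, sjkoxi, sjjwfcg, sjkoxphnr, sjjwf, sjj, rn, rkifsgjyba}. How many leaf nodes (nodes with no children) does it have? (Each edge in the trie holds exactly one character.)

8

Leaves are exactly the stored words that no other stored word extends.
Those words: "ibpqhus", "rkifsgjyba", "rn", "sjjwfcg", "sjjwgnqdsyp", "sjkoxi", "sjkoxphnrca", "sltgevmsegc"
Leaf count: 8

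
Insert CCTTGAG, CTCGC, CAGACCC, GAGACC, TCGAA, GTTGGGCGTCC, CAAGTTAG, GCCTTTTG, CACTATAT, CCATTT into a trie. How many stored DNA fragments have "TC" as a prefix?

1

Walk to "TC"; the words in its subtree are exactly those with that prefix.
Words under "TC": TCGAA
Count: 1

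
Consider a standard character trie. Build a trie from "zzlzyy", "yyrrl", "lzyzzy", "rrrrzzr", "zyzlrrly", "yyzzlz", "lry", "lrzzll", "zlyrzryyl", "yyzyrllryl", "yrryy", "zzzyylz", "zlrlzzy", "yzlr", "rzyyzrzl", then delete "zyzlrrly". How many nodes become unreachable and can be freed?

Walk "zyzlrrly" from the leaf back toward the root, removing each node that no remaining word uses.
The suffix "yzlrrly" (7 nodes) is used only by "zyzlrrly"; the node for "z" still has the child "z", so pruning stops there.
Nodes removed: 7

7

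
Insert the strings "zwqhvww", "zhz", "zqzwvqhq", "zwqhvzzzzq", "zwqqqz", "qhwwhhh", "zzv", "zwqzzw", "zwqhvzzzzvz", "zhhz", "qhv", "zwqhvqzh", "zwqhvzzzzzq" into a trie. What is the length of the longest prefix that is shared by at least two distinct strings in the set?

9

Equivalently: take the maximum, over all pairs, of their longest common prefix length.
"zwqhvzzzzq" and "zwqhvzzzzvz" agree on "zwqhvzzzz" (9 characters) before diverging; nothing deeper is shared.
Longest shared-prefix length: 9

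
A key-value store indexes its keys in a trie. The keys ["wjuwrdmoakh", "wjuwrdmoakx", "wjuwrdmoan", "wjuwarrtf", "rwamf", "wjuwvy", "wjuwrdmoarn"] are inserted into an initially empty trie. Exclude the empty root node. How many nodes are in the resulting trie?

27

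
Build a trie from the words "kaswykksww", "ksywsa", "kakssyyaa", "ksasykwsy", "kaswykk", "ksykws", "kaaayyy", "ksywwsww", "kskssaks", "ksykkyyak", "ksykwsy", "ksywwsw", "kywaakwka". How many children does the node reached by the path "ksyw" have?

2

Walk "ksyw" from the root, arriving at one node.
Characters that immediately follow "ksyw" among the stored strings: {s, w}.
That node has 2 child edges.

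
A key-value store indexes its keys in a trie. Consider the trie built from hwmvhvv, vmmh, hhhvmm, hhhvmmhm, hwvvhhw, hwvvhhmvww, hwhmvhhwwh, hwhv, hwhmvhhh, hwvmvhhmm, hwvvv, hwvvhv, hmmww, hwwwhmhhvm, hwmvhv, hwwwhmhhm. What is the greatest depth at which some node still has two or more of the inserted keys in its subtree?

Equivalently: take the maximum, over all pairs, of their longest common prefix length.
"hwwwhmhhm" and "hwwwhmhhvm" agree on "hwwwhmhh" (8 characters) before diverging; nothing deeper is shared.
Longest shared-prefix length: 8

8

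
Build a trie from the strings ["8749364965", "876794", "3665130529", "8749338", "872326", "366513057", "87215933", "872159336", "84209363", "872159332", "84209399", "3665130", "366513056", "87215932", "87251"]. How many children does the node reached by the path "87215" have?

Follow the path "87215" to its node, then look at its outgoing edges.
Characters that immediately follow "87215" among the stored strings: {9}.
That node has 1 child edge.

1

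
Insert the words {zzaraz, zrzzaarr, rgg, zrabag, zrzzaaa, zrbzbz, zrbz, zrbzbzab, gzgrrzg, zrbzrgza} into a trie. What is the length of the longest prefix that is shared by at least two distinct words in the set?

The deepest shared node is where two words last agree before diverging.
"zrbzbz" and "zrbzbzab" agree on "zrbzbz" (6 characters) before diverging; nothing deeper is shared.
Longest shared-prefix length: 6

6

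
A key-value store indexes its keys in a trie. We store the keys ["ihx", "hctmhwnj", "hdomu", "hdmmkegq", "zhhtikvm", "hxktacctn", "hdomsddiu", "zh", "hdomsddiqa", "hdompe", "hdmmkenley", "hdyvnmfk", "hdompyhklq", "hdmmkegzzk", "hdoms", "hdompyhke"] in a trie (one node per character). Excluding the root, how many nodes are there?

65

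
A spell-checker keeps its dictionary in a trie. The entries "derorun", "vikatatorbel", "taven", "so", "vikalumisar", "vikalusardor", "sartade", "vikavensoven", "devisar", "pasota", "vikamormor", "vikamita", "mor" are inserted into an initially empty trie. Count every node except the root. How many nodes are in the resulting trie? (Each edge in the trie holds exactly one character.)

Insert word by word; a character creates a node only if that edge doesn't already exist:
  "derorun" → 7 new (d, e, r, o, r, u, n)
  "vikatatorbel" → 12 new (v, i, k, a, t, a, t, o, r, b, e, l)
  "taven" → 5 new (t, a, v, e, n)
  "so" → 2 new (s, o)
  "vikalumisar" → prefix "vika" already present; 7 new (l, u, m, i, s, a, r)
  "vikalusardor" → prefix "vikalu" already present; 6 new (s, a, r, d, o, r)
  "sartade" → prefix "s" already present; 6 new (a, r, t, a, d, e)
  "vikavensoven" → prefix "vika" already present; 8 new (v, e, n, s, o, v, e, n)
  "devisar" → prefix "de" already present; 5 new (v, i, s, a, r)
  "pasota" → 6 new (p, a, s, o, t, a)
  "vikamormor" → prefix "vika" already present; 6 new (m, o, r, m, o, r)
  "vikamita" → prefix "vikam" already present; 3 new (i, t, a)
  "mor" → 3 new (m, o, r)
Total nodes = 7 + 12 + 5 + 2 + 7 + 6 + 6 + 8 + 5 + 6 + 6 + 3 + 3 = 76

76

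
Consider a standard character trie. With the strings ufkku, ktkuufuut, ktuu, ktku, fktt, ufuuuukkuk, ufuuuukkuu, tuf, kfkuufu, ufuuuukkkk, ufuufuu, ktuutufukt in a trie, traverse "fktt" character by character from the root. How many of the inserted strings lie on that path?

1

Traverse "fktt" character by character; count nodes along the way that are marked as word ends.
Prefixes of the query that are stored words: "fktt"
Count: 1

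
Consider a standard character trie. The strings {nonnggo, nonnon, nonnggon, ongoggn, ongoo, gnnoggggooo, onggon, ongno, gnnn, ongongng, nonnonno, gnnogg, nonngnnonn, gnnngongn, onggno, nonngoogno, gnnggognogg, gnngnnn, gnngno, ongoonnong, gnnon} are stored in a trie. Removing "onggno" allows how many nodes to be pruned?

2

Walk "onggno" from the leaf back toward the root, removing each node that no remaining word uses.
The suffix "no" (2 nodes) is used only by "onggno"; the node for "ongg" still has the child "o", so pruning stops there.
Nodes removed: 2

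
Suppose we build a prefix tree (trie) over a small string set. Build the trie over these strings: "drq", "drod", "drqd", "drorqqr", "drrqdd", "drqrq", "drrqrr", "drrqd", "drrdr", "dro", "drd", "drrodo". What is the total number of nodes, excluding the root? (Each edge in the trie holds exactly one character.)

Count nodes per top-level branch (shared prefixes stored once):
  'd'-branch (drd, dro, drod, drorqqr, drq, drqd, drqrq, drrdr, drrodo, drrqd, drrqdd, drrqrr): 24 nodes
Sum: 24

24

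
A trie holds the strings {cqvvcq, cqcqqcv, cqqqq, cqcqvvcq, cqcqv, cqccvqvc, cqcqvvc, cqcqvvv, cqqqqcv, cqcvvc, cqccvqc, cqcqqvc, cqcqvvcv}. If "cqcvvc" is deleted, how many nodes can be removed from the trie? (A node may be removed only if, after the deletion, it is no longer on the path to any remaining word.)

3

A node on "cqcvvc"'s path can go only if nothing else ends at it or branches off below it.
The suffix "vvc" (3 nodes) is used only by "cqcvvc"; the node for "cqc" still has the child "q", so pruning stops there.
Nodes removed: 3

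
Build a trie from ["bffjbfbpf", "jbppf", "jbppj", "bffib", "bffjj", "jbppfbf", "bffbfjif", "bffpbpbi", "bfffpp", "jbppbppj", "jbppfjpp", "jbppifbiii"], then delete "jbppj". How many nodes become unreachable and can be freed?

A node on "jbppj"'s path can go only if nothing else ends at it or branches off below it.
The suffix "j" (1 node) is used only by "jbppj"; the node for "jbpp" still has the child "f", so pruning stops there.
Nodes removed: 1

1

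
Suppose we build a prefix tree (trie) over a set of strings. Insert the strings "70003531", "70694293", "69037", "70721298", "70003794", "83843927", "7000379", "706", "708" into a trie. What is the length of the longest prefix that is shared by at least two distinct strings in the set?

Look for the deepest trie node that still has at least two words in its subtree.
e.g. "7000379" and "70003794" share the prefix "7000379" of length 7; no pair shares a longer one.
Longest shared-prefix length: 7

7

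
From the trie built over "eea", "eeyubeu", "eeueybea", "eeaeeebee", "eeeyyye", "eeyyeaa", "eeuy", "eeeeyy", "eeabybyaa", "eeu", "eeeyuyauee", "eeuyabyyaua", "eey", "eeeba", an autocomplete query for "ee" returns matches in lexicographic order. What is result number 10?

DFS of the "ee" subtree visits, in order: "eea", "eeabybyaa", "eeaeeebee", "eeeba", "eeeeyy", "eeeyuyauee", "eeeyyye", "eeu", "eeueybea", "eeuy", "eeuyabyyaua", "eey", "eeyubeu", "eeyyeaa"
Position 10: eeuy

eeuy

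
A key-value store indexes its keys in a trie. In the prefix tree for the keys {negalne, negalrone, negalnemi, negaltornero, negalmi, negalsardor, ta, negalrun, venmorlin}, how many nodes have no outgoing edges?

Leaves are exactly the stored words that no other stored word extends.
Those words: "negalmi", "negalnemi", "negalrone", "negalrun", "negalsardor", "negaltornero", "ta", "venmorlin"
Leaf count: 8

8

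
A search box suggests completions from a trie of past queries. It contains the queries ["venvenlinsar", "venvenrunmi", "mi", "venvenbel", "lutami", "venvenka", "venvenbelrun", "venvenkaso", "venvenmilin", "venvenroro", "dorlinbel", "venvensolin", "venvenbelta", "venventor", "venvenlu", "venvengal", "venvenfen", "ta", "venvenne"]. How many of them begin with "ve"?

Traverse to the node for "ve", then collect every word in that subtree.
Matches: "venvenbel", "venvenbelrun", "venvenbelta", "venvenfen", "venvengal", "venvenka", "venvenkaso", "venvenlinsar", "venvenlu", "venvenmilin", "venvenne", "venvenroro", "venvenrunmi", "venvensolin", "venventor"
Count: 15

15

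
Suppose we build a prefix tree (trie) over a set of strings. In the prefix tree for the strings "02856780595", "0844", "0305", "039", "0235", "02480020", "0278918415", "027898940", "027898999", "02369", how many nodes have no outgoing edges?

Leaves are exactly the stored words that no other stored word extends.
Those words: "0235", "02369", "02480020", "0278918415", "027898940", "027898999", "02856780595", "0305", "039", "0844"
Leaf count: 10

10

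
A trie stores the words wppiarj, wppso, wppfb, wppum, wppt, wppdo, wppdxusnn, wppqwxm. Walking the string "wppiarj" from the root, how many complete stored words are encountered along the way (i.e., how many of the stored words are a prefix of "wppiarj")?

Check each prefix of "wppiarj" against the stored set — each match is an end-marker on the path.
Prefixes of the query that are stored words: "wppiarj"
Count: 1

1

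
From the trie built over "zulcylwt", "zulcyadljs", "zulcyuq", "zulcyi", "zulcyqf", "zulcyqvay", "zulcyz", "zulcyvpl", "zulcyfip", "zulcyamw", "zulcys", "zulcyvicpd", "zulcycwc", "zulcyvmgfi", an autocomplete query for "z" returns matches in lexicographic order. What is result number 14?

zulcyz

Filter for "z…" and sort: "zulcyadljs", "zulcyamw", "zulcycwc", "zulcyfip", "zulcyi", "zulcylwt", "zulcyqf", "zulcyqvay", "zulcys", "zulcyuq", "zulcyvicpd", "zulcyvmgfi", "zulcyvpl", "zulcyz"
Position 14: zulcyz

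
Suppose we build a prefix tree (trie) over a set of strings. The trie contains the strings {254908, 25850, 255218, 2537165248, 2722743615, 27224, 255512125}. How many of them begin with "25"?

5

Filter for entries beginning with "25":
Matches: "2537165248", "254908", "255218", "255512125", "25850"
Count: 5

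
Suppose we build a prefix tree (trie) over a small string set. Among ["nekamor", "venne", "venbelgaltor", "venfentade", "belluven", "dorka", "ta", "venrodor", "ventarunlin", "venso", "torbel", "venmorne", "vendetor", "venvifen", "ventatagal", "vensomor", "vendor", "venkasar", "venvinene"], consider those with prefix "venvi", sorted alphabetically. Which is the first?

venvifen

Words with prefix "venvi", in lexicographic order: "venvifen", "venvinene"
The 1st is venvifen.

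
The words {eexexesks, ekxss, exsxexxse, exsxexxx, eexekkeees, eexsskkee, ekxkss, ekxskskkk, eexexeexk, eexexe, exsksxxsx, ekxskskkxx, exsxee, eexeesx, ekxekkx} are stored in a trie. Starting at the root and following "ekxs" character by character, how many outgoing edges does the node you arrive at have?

2

Follow the path "ekxs" to its node, then look at its outgoing edges.
Characters that immediately follow "ekxs" among the stored strings: {k, s}.
That node has 2 child edges.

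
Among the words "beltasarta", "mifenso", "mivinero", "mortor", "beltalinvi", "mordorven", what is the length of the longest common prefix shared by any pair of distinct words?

Equivalently: take the maximum, over all pairs, of their longest common prefix length.
e.g. "beltalinvi" and "beltasarta" share the prefix "belta" of length 5; no pair shares a longer one.
Longest shared-prefix length: 5

5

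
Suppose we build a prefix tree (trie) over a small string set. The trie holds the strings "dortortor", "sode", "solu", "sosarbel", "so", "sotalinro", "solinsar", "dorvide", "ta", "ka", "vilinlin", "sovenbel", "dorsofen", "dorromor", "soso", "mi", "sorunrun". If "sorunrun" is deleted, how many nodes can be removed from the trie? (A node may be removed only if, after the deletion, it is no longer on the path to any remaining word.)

A node on "sorunrun"'s path can go only if nothing else ends at it or branches off below it.
The suffix "runrun" (6 nodes) is used only by "sorunrun"; the node for "so" still has the child "d", so pruning stops there.
Nodes removed: 6

6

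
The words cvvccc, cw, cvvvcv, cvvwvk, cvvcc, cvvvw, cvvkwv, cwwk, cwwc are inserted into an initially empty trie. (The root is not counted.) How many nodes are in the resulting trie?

Count nodes per top-level branch (shared prefixes stored once):
  'c'-branch (cvvcc, cvvccc, cvvkwv, cvvvcv, cvvvw, cvvwvk, cw, cwwc, cwwk): 20 nodes
Sum: 20

20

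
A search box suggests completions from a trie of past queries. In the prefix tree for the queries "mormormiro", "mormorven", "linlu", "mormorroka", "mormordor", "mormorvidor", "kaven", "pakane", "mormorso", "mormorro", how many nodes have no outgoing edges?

9

Leaves are exactly the stored words that no other stored word extends.
Those words: "kaven", "linlu", "mormordor", "mormormiro", "mormorroka", "mormorso", "mormorven", "mormorvidor", "pakane"
Leaf count: 9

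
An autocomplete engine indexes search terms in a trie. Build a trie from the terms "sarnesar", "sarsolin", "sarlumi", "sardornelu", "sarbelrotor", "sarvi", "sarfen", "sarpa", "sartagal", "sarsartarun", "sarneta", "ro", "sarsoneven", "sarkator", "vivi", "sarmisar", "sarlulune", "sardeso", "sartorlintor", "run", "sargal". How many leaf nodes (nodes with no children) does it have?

21

A leaf is a node with no children — equivalently, the end of a word that is not a proper prefix of any other stored word.
Those words: "ro", "run", "sarbelrotor", "sardeso", "sardornelu", "sarfen", "sargal", "sarkator", "sarlulune", "sarlumi", "sarmisar", "sarnesar", "sarneta", "sarpa", "sarsartarun", "sarsolin", "sarsoneven", "sartagal", "sartorlintor", "sarvi", "vivi"
Leaf count: 21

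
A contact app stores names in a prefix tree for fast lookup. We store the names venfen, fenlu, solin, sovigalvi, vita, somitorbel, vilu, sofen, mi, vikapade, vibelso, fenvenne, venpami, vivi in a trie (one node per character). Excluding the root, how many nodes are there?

Count nodes per top-level branch (shared prefixes stored once):
  'f'-branch (fenlu, fenvenne): 10 nodes
  'm'-branch (mi): 2 nodes
  's'-branch (sofen, solin, somitorbel, sovigalvi): 23 nodes
  'v'-branch (venfen, venpami, vibelso, vikapade, vilu, vita, vivi): 28 nodes
Sum: 63

63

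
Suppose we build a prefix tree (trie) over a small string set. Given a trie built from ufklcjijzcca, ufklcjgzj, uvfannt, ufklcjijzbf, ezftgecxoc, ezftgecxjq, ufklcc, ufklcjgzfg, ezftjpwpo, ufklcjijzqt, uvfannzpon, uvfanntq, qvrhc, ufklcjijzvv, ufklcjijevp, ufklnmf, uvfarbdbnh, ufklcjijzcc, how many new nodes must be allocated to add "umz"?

Walking "umz" from the root, the first 1 characters ("u") follow existing edges; "m" is the first miss.
So 3 − 1 = 2 new nodes.

2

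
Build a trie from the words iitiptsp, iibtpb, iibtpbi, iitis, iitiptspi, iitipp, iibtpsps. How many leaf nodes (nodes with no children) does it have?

5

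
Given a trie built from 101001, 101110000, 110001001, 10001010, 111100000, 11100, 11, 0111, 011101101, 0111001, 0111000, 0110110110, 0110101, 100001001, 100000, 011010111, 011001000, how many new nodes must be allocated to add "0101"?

2

The longest prefix of "0101" already in the trie is "01" (length 2).
So 4 − 2 = 2 new nodes.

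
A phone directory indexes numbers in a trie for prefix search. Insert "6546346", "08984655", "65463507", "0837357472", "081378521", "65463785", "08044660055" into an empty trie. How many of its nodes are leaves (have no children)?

7

Leaves are exactly the stored words that no other stored word extends.
Those words: "08044660055", "081378521", "0837357472", "08984655", "6546346", "65463507", "65463785"
Leaf count: 7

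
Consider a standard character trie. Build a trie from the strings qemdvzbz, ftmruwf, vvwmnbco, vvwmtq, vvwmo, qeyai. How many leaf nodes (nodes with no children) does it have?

6

Leaves are exactly the stored words that no other stored word extends.
Those words: "ftmruwf", "qemdvzbz", "qeyai", "vvwmnbco", "vvwmo", "vvwmtq"
Leaf count: 6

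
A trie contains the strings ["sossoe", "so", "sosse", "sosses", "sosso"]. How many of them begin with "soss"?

4

Walk to "soss"; the words in its subtree are exactly those with that prefix.
Matches: "sosse", "sosses", "sosso", "sossoe"
Count: 4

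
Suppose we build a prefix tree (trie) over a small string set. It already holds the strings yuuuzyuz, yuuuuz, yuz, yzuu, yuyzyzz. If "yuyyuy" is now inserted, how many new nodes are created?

Walking "yuyyuy" from the root, the first 3 characters ("yuy") follow existing edges; "y" is the first miss.
So 6 − 3 = 3 new nodes.

3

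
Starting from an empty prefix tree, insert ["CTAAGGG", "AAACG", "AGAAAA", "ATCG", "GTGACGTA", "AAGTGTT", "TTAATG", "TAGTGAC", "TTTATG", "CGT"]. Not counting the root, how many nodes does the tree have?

Insert word by word; a character creates a node only if that edge doesn't already exist:
  "CTAAGGG" → 7 new (C, T, A, A, G, G, G)
  "AAACG" → 5 new (A, A, A, C, G)
  "AGAAAA" → prefix "A" already present; 5 new (G, A, A, A, A)
  "ATCG" → prefix "A" already present; 3 new (T, C, G)
  "GTGACGTA" → 8 new (G, T, G, A, C, G, T, A)
  "AAGTGTT" → prefix "AA" already present; 5 new (G, T, G, T, T)
  "TTAATG" → 6 new (T, T, A, A, T, G)
  "TAGTGAC" → prefix "T" already present; 6 new (A, G, T, G, A, C)
  "TTTATG" → prefix "TT" already present; 4 new (T, A, T, G)
  "CGT" → prefix "C" already present; 2 new (G, T)
Total nodes = 7 + 5 + 5 + 3 + 8 + 5 + 6 + 6 + 4 + 2 = 51

51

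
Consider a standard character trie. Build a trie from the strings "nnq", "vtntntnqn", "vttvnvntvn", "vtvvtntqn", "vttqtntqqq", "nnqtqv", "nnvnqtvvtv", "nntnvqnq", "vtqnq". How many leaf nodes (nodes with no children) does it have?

A leaf is a node with no children — equivalently, the end of a word that is not a proper prefix of any other stored word.
Those words: "nnqtqv", "nntnvqnq", "nnvnqtvvtv", "vtntntnqn", "vtqnq", "vttqtntqqq", "vttvnvntvn", "vtvvtntqn"
Leaf count: 8

8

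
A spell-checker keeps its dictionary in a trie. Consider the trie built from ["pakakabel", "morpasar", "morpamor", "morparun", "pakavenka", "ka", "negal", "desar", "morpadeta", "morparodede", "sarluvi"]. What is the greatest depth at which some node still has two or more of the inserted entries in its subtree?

6

The deepest shared node is where two words last agree before diverging.
e.g. "morparodede" and "morparun" share the prefix "morpar" of length 6; no pair shares a longer one.
Longest shared-prefix length: 6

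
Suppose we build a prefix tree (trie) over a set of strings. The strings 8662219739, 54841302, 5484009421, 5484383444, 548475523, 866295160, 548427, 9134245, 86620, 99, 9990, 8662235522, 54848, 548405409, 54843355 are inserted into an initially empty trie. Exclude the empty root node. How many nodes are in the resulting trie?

66

Count nodes per top-level branch (shared prefixes stored once):
  '5'-branch (5484009421, 548405409, 54841302, 548427, 54843355, 5484383444, 548475523, 54848): 35 nodes
  '8'-branch (86620, 8662219739, 8662235522, 866295160): 21 nodes
  '9'-branch (9134245, 99, 9990): 10 nodes
Sum: 66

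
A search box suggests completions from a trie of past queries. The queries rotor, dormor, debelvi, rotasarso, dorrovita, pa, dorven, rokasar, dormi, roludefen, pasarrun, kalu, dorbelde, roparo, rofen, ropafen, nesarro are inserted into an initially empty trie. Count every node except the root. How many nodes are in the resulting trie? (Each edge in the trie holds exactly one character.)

Count nodes per top-level branch (shared prefixes stored once):
  'd'-branch (debelvi, dorbelde, dormi, dormor, dorrovita, dorven): 27 nodes
  'k'-branch (kalu): 4 nodes
  'n'-branch (nesarro): 7 nodes
  'p'-branch (pa, pasarrun): 8 nodes
  'r'-branch (rofen, rokasar, roludefen, ropafen, roparo, rotasarso, rotor): 33 nodes
Sum: 79

79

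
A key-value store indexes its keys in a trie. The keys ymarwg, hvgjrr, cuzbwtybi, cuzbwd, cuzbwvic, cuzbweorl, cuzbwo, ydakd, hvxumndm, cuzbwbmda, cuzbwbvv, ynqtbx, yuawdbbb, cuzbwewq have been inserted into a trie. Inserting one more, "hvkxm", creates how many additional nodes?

Walking "hvkxm" from the root, the first 2 characters ("hv") follow existing edges; "k" is the first miss.
Each of the 3 remaining characters creates one node.

3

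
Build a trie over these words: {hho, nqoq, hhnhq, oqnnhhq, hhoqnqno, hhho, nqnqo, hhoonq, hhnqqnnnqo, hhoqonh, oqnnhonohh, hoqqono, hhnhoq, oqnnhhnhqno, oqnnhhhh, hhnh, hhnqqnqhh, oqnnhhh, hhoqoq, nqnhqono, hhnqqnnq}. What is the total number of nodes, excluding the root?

70

Trace insertions, counting only characters that open a new branch:
  "hho" → 3 new (h, h, o)
  "nqoq" → 4 new (n, q, o, q)
  "hhnhq" → prefix "hh" already present; 3 new (n, h, q)
  "oqnnhhq" → 7 new (o, q, n, n, h, h, q)
  "hhoqnqno" → prefix "hho" already present; 5 new (q, n, q, n, o)
  "hhho" → prefix "hh" already present; 2 new (h, o)
  "nqnqo" → prefix "nq" already present; 3 new (n, q, o)
  "hhoonq" → prefix "hho" already present; 3 new (o, n, q)
  "hhnqqnnnqo" → prefix "hhn" already present; 7 new (q, q, n, n, n, q, o)
  "hhoqonh" → prefix "hhoq" already present; 3 new (o, n, h)
  "oqnnhonohh" → prefix "oqnnh" already present; 5 new (o, n, o, h, h)
  "hoqqono" → prefix "h" already present; 6 new (o, q, q, o, n, o)
  "hhnhoq" → prefix "hhnh" already present; 2 new (o, q)
  "oqnnhhnhqno" → prefix "oqnnhh" already present; 5 new (n, h, q, n, o)
  "oqnnhhhh" → prefix "oqnnhh" already present; 2 new (h, h)
  "hhnh" → prefix "hhnh" already present; 0 new (none)
  "hhnqqnqhh" → prefix "hhnqqn" already present; 3 new (q, h, h)
  "oqnnhhh" → prefix "oqnnhhh" already present; 0 new (none)
  "hhoqoq" → prefix "hhoqo" already present; 1 new (q)
  "nqnhqono" → prefix "nqn" already present; 5 new (h, q, o, n, o)
  "hhnqqnnq" → prefix "hhnqqnn" already present; 1 new (q)
Total nodes = 3 + 4 + 3 + 7 + 5 + 2 + 3 + 3 + 7 + 3 + 5 + 6 + 2 + 5 + 2 + 0 + 3 + 0 + 1 + 5 + 1 = 70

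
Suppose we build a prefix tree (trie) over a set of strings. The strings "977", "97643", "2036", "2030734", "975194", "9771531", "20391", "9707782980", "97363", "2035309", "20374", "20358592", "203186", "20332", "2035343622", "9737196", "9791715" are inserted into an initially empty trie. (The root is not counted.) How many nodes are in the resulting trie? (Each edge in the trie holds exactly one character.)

64

Count nodes per top-level branch (shared prefixes stored once):
  '2'-branch (2030734, 203186, 20332, 2035309, 2035343622, 20358592, 2036, 20374, 20391): 30 nodes
  '9'-branch (9707782980, 97363, 9737196, 975194, 97643, 977, 9771531, 9791715): 34 nodes
Sum: 64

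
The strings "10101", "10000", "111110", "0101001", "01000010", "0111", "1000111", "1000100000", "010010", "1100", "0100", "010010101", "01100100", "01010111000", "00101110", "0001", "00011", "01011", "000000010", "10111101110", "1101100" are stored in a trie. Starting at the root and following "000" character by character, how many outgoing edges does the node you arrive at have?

Walk "000" from the root, arriving at one node.
Characters that immediately follow "000" among the stored strings: {0, 1}.
That node has 2 child edges.

2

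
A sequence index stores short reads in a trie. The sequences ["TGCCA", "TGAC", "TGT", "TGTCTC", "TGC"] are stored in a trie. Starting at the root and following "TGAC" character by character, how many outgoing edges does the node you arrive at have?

0

Walk "TGAC" from the root, arriving at one node.
No stored string extends past "TGAC".
That node has 0 child edges.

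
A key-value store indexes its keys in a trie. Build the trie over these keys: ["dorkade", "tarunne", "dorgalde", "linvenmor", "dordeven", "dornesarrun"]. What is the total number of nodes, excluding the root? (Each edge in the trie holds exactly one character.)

Insert word by word; a character creates a node only if that edge doesn't already exist:
  "dorkade" → 7 new (d, o, r, k, a, d, e)
  "tarunne" → 7 new (t, a, r, u, n, n, e)
  "dorgalde" → prefix "dor" already present; 5 new (g, a, l, d, e)
  "linvenmor" → 9 new (l, i, n, v, e, n, m, o, r)
  "dordeven" → prefix "dor" already present; 5 new (d, e, v, e, n)
  "dornesarrun" → prefix "dor" already present; 8 new (n, e, s, a, r, r, u, n)
Total nodes = 7 + 7 + 5 + 9 + 5 + 8 = 41

41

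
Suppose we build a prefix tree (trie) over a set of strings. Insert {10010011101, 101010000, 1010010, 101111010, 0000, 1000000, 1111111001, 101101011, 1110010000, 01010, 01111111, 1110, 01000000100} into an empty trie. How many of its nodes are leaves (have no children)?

A leaf is a node with no children — equivalently, the end of a word that is not a proper prefix of any other stored word.
Those words: "0000", "01000000100", "01010", "01111111", "1000000", "10010011101", "1010010", "101010000", "101101011", "101111010", "1110010000", "1111111001"
Leaf count: 12

12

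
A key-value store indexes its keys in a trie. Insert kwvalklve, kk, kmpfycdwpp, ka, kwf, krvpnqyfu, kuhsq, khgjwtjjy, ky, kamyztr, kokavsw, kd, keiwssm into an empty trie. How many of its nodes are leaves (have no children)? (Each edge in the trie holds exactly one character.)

A leaf is a node with no children — equivalently, the end of a word that is not a proper prefix of any other stored word.
Those words: "kamyztr", "kd", "keiwssm", "khgjwtjjy", "kk", "kmpfycdwpp", "kokavsw", "krvpnqyfu", "kuhsq", "kwf", "kwvalklve", "ky"
Leaf count: 12

12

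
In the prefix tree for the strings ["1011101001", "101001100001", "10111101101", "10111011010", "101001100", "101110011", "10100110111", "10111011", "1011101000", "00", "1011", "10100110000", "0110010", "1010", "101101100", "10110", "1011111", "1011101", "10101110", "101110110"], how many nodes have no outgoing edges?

12

Leaves are exactly the stored words that no other stored word extends.
Those words: "00", "0110010", "101001100001", "10100110111", "10101110", "101101100", "101110011", "1011101000", "1011101001", "10111011010", "10111101101", "1011111"
Leaf count: 12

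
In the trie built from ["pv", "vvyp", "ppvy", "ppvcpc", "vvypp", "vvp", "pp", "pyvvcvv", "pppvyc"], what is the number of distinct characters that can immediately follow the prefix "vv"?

Walk "vv" from the root, arriving at one node.
Characters that immediately follow "vv" among the stored strings: {p, y}.
That node has 2 child edges.

2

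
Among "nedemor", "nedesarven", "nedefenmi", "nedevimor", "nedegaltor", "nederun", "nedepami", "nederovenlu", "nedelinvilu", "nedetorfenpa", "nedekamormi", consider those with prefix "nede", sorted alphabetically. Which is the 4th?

nedelinvilu

Words with prefix "nede", in lexicographic order: "nedefenmi", "nedegaltor", "nedekamormi", "nedelinvilu", "nedemor", "nedepami", "nederovenlu", "nederun", "nedesarven", "nedetorfenpa", "nedevimor"
Position 4: nedelinvilu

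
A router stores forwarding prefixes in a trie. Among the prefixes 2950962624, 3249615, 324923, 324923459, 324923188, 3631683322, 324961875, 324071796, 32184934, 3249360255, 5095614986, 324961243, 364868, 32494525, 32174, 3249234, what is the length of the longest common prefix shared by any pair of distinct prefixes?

7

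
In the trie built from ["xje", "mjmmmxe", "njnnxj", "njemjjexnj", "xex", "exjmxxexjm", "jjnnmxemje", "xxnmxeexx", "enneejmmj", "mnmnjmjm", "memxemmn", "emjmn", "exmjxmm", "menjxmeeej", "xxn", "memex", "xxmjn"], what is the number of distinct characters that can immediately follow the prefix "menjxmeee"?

1

Walk "menjxmeee" from the root, arriving at one node.
Characters that immediately follow "menjxmeee" among the stored strings: {j}.
That node has 1 child edge.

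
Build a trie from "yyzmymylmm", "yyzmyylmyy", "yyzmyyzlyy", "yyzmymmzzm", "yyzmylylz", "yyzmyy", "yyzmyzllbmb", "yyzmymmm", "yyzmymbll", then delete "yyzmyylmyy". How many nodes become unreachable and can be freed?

4

After clearing the end-marker at "yyzmyylmyy", prune upward until reaching a node still needed by another word.
The suffix "lmyy" (4 nodes) is used only by "yyzmyylmyy"; the node for "yyzmyy" still has the child "z", so pruning stops there.
Nodes removed: 4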